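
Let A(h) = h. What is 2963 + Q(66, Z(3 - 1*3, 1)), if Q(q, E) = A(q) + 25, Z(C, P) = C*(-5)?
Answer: 3054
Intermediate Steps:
Z(C, P) = -5*C
Q(q, E) = 25 + q (Q(q, E) = q + 25 = 25 + q)
2963 + Q(66, Z(3 - 1*3, 1)) = 2963 + (25 + 66) = 2963 + 91 = 3054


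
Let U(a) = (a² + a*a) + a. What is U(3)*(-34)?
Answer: -714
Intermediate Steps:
U(a) = a + 2*a² (U(a) = (a² + a²) + a = 2*a² + a = a + 2*a²)
U(3)*(-34) = (3*(1 + 2*3))*(-34) = (3*(1 + 6))*(-34) = (3*7)*(-34) = 21*(-34) = -714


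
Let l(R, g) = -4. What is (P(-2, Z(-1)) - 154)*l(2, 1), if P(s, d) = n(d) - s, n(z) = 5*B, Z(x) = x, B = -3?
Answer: 668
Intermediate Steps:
n(z) = -15 (n(z) = 5*(-3) = -15)
P(s, d) = -15 - s
(P(-2, Z(-1)) - 154)*l(2, 1) = ((-15 - 1*(-2)) - 154)*(-4) = ((-15 + 2) - 154)*(-4) = (-13 - 154)*(-4) = -167*(-4) = 668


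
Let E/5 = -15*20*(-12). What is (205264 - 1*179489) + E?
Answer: 43775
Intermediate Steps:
E = 18000 (E = 5*(-15*20*(-12)) = 5*(-300*(-12)) = 5*3600 = 18000)
(205264 - 1*179489) + E = (205264 - 1*179489) + 18000 = (205264 - 179489) + 18000 = 25775 + 18000 = 43775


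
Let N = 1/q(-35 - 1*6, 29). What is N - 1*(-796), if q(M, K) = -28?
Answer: 22287/28 ≈ 795.96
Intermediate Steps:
N = -1/28 (N = 1/(-28) = -1/28 ≈ -0.035714)
N - 1*(-796) = -1/28 - 1*(-796) = -1/28 + 796 = 22287/28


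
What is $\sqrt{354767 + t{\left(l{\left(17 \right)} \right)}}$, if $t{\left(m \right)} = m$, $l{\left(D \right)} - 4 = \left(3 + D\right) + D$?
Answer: $2 \sqrt{88702} \approx 595.66$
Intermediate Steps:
$l{\left(D \right)} = 7 + 2 D$ ($l{\left(D \right)} = 4 + \left(\left(3 + D\right) + D\right) = 4 + \left(3 + 2 D\right) = 7 + 2 D$)
$\sqrt{354767 + t{\left(l{\left(17 \right)} \right)}} = \sqrt{354767 + \left(7 + 2 \cdot 17\right)} = \sqrt{354767 + \left(7 + 34\right)} = \sqrt{354767 + 41} = \sqrt{354808} = 2 \sqrt{88702}$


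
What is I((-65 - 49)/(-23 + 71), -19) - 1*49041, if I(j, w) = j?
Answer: -392347/8 ≈ -49043.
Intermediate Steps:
I((-65 - 49)/(-23 + 71), -19) - 1*49041 = (-65 - 49)/(-23 + 71) - 1*49041 = -114/48 - 49041 = -114*1/48 - 49041 = -19/8 - 49041 = -392347/8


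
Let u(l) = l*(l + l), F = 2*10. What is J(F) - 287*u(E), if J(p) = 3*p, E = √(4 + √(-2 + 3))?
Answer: -2810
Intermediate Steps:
F = 20
E = √5 (E = √(4 + √1) = √(4 + 1) = √5 ≈ 2.2361)
u(l) = 2*l² (u(l) = l*(2*l) = 2*l²)
J(F) - 287*u(E) = 3*20 - 574*(√5)² = 60 - 574*5 = 60 - 287*10 = 60 - 2870 = -2810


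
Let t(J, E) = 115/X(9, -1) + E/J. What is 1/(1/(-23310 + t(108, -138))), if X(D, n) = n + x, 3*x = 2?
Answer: -425813/18 ≈ -23656.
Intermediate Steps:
x = ⅔ (x = (⅓)*2 = ⅔ ≈ 0.66667)
X(D, n) = ⅔ + n (X(D, n) = n + ⅔ = ⅔ + n)
t(J, E) = -345 + E/J (t(J, E) = 115/(⅔ - 1) + E/J = 115/(-⅓) + E/J = 115*(-3) + E/J = -345 + E/J)
1/(1/(-23310 + t(108, -138))) = 1/(1/(-23310 + (-345 - 138/108))) = 1/(1/(-23310 + (-345 - 138*1/108))) = 1/(1/(-23310 + (-345 - 23/18))) = 1/(1/(-23310 - 6233/18)) = 1/(1/(-425813/18)) = 1/(-18/425813) = -425813/18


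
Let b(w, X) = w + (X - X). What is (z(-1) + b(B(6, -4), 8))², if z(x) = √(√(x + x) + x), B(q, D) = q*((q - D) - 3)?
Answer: (42 + √(-1 + I*√2))² ≈ 1813.8 + 99.591*I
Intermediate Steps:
B(q, D) = q*(-3 + q - D)
b(w, X) = w (b(w, X) = w + 0 = w)
z(x) = √(x + √2*√x) (z(x) = √(√(2*x) + x) = √(√2*√x + x) = √(x + √2*√x))
(z(-1) + b(B(6, -4), 8))² = (√(-1 + √2*√(-1)) + 6*(-3 + 6 - 1*(-4)))² = (√(-1 + √2*I) + 6*(-3 + 6 + 4))² = (√(-1 + I*√2) + 6*7)² = (√(-1 + I*√2) + 42)² = (42 + √(-1 + I*√2))²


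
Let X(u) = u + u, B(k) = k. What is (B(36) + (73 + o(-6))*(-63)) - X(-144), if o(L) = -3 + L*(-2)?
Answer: -4842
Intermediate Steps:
o(L) = -3 - 2*L
X(u) = 2*u
(B(36) + (73 + o(-6))*(-63)) - X(-144) = (36 + (73 + (-3 - 2*(-6)))*(-63)) - 2*(-144) = (36 + (73 + (-3 + 12))*(-63)) - 1*(-288) = (36 + (73 + 9)*(-63)) + 288 = (36 + 82*(-63)) + 288 = (36 - 5166) + 288 = -5130 + 288 = -4842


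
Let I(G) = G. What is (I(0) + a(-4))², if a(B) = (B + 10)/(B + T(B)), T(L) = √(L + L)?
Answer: 9/(2 - I*√2)² ≈ 0.5 + 1.4142*I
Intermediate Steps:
T(L) = √2*√L (T(L) = √(2*L) = √2*√L)
a(B) = (10 + B)/(B + √2*√B) (a(B) = (B + 10)/(B + √2*√B) = (10 + B)/(B + √2*√B))
(I(0) + a(-4))² = (0 + (10 - 4)/(-4 + √2*√(-4)))² = (0 + 6/(-4 + √2*(2*I)))² = (0 + 6/(-4 + 2*I*√2))² = (6/(-4 + 2*I*√2))² = 36/(-4 + 2*I*√2)²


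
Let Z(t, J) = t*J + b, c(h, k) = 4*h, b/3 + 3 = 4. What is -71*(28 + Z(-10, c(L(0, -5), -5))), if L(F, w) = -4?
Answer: -13561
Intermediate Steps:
b = 3 (b = -9 + 3*4 = -9 + 12 = 3)
Z(t, J) = 3 + J*t (Z(t, J) = t*J + 3 = J*t + 3 = 3 + J*t)
-71*(28 + Z(-10, c(L(0, -5), -5))) = -71*(28 + (3 + (4*(-4))*(-10))) = -71*(28 + (3 - 16*(-10))) = -71*(28 + (3 + 160)) = -71*(28 + 163) = -71*191 = -13561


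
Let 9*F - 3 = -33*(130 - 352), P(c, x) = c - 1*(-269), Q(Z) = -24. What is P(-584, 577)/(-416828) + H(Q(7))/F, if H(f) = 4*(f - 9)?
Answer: -164294343/1018310804 ≈ -0.16134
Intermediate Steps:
P(c, x) = 269 + c (P(c, x) = c + 269 = 269 + c)
H(f) = -36 + 4*f (H(f) = 4*(-9 + f) = -36 + 4*f)
F = 2443/3 (F = ⅓ + (-33*(130 - 352))/9 = ⅓ + (-33*(-222))/9 = ⅓ + (⅑)*7326 = ⅓ + 814 = 2443/3 ≈ 814.33)
P(-584, 577)/(-416828) + H(Q(7))/F = (269 - 584)/(-416828) + (-36 + 4*(-24))/(2443/3) = -315*(-1/416828) + (-36 - 96)*(3/2443) = 315/416828 - 132*3/2443 = 315/416828 - 396/2443 = -164294343/1018310804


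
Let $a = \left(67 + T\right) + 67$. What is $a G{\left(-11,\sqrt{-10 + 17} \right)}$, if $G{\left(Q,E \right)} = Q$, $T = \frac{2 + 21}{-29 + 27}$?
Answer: $- \frac{2695}{2} \approx -1347.5$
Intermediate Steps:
$T = - \frac{23}{2}$ ($T = \frac{23}{-2} = 23 \left(- \frac{1}{2}\right) = - \frac{23}{2} \approx -11.5$)
$a = \frac{245}{2}$ ($a = \left(67 - \frac{23}{2}\right) + 67 = \frac{111}{2} + 67 = \frac{245}{2} \approx 122.5$)
$a G{\left(-11,\sqrt{-10 + 17} \right)} = \frac{245}{2} \left(-11\right) = - \frac{2695}{2}$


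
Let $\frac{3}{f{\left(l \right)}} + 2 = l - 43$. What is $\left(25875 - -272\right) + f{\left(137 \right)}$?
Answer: $\frac{2405527}{92} \approx 26147.0$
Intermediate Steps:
$f{\left(l \right)} = \frac{3}{-45 + l}$ ($f{\left(l \right)} = \frac{3}{-2 + \left(l - 43\right)} = \frac{3}{-2 + \left(-43 + l\right)} = \frac{3}{-45 + l}$)
$\left(25875 - -272\right) + f{\left(137 \right)} = \left(25875 - -272\right) + \frac{3}{-45 + 137} = \left(25875 + \left(304 - 32\right)\right) + \frac{3}{92} = \left(25875 + 272\right) + 3 \cdot \frac{1}{92} = 26147 + \frac{3}{92} = \frac{2405527}{92}$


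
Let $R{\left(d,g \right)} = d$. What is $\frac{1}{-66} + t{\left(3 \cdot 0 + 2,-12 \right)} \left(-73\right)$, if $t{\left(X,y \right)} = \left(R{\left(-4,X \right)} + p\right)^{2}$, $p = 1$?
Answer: $- \frac{43363}{66} \approx -657.02$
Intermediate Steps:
$t{\left(X,y \right)} = 9$ ($t{\left(X,y \right)} = \left(-4 + 1\right)^{2} = \left(-3\right)^{2} = 9$)
$\frac{1}{-66} + t{\left(3 \cdot 0 + 2,-12 \right)} \left(-73\right) = \frac{1}{-66} + 9 \left(-73\right) = - \frac{1}{66} - 657 = - \frac{43363}{66}$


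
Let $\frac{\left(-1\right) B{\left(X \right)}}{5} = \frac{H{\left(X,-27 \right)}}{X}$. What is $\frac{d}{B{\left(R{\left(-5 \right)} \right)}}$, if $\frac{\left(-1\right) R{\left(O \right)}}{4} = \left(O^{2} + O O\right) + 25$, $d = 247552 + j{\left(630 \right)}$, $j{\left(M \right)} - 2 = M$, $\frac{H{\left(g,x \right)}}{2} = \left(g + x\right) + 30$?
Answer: $- \frac{275760}{11} \approx -25069.0$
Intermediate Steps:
$H{\left(g,x \right)} = 60 + 2 g + 2 x$ ($H{\left(g,x \right)} = 2 \left(\left(g + x\right) + 30\right) = 2 \left(30 + g + x\right) = 60 + 2 g + 2 x$)
$j{\left(M \right)} = 2 + M$
$d = 248184$ ($d = 247552 + \left(2 + 630\right) = 247552 + 632 = 248184$)
$R{\left(O \right)} = -100 - 8 O^{2}$ ($R{\left(O \right)} = - 4 \left(\left(O^{2} + O O\right) + 25\right) = - 4 \left(\left(O^{2} + O^{2}\right) + 25\right) = - 4 \left(2 O^{2} + 25\right) = - 4 \left(25 + 2 O^{2}\right) = -100 - 8 O^{2}$)
$B{\left(X \right)} = - \frac{5 \left(6 + 2 X\right)}{X}$ ($B{\left(X \right)} = - 5 \frac{60 + 2 X + 2 \left(-27\right)}{X} = - 5 \frac{60 + 2 X - 54}{X} = - 5 \frac{6 + 2 X}{X} = - \frac{5 \left(6 + 2 X\right)}{X}$)
$\frac{d}{B{\left(R{\left(-5 \right)} \right)}} = \frac{248184}{-10 - \frac{30}{-100 - 8 \left(-5\right)^{2}}} = \frac{248184}{-10 - \frac{30}{-100 - 200}} = \frac{248184}{-10 - \frac{30}{-300}} = \frac{248184}{-10 - - \frac{1}{10}} = \frac{248184}{-10 + \frac{1}{10}} = \frac{248184}{- \frac{99}{10}} = 248184 \left(- \frac{10}{99}\right) = - \frac{275760}{11}$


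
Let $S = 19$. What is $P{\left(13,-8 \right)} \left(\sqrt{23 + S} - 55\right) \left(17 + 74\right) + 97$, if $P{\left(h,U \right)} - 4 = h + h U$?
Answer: $435532 - 7917 \sqrt{42} \approx 3.8422 \cdot 10^{5}$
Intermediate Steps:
$P{\left(h,U \right)} = 4 + h + U h$ ($P{\left(h,U \right)} = 4 + \left(h + h U\right) = 4 + \left(h + U h\right) = 4 + h + U h$)
$P{\left(13,-8 \right)} \left(\sqrt{23 + S} - 55\right) \left(17 + 74\right) + 97 = \left(4 + 13 - 104\right) \left(\sqrt{23 + 19} - 55\right) \left(17 + 74\right) + 97 = \left(4 + 13 - 104\right) \left(\sqrt{42} - 55\right) 91 + 97 = - 87 \left(-55 + \sqrt{42}\right) 91 + 97 = - 87 \left(-5005 + 91 \sqrt{42}\right) + 97 = \left(435435 - 7917 \sqrt{42}\right) + 97 = 435532 - 7917 \sqrt{42}$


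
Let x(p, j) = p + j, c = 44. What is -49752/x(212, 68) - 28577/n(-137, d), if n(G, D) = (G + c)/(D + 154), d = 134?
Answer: 95825931/1085 ≈ 88319.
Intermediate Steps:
x(p, j) = j + p
n(G, D) = (44 + G)/(154 + D) (n(G, D) = (G + 44)/(D + 154) = (44 + G)/(154 + D))
-49752/x(212, 68) - 28577/n(-137, d) = -49752/(68 + 212) - 28577*(154 + 134)/(44 - 137) = -49752/280 - 28577/(-93/288) = -49752*1/280 - 28577/((1/288)*(-93)) = -6219/35 - 28577/(-31/96) = -6219/35 - 28577*(-96/31) = -6219/35 + 2743392/31 = 95825931/1085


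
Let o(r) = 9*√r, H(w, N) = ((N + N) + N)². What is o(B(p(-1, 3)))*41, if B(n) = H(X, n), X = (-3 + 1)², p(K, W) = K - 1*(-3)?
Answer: 2214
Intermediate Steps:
p(K, W) = 3 + K (p(K, W) = K + 3 = 3 + K)
X = 4 (X = (-2)² = 4)
H(w, N) = 9*N² (H(w, N) = (2*N + N)² = (3*N)² = 9*N²)
B(n) = 9*n²
o(B(p(-1, 3)))*41 = (9*√(9*(3 - 1)²))*41 = (9*√(9*2²))*41 = (9*√(9*4))*41 = (9*√36)*41 = (9*6)*41 = 54*41 = 2214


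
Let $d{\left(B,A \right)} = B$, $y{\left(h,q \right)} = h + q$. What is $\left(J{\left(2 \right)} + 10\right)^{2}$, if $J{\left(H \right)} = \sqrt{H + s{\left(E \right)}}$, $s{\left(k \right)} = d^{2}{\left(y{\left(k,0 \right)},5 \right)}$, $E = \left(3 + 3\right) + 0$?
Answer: $\left(10 + \sqrt{38}\right)^{2} \approx 261.29$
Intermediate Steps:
$E = 6$ ($E = 6 + 0 = 6$)
$s{\left(k \right)} = k^{2}$ ($s{\left(k \right)} = \left(k + 0\right)^{2} = k^{2}$)
$J{\left(H \right)} = \sqrt{36 + H}$ ($J{\left(H \right)} = \sqrt{H + 6^{2}} = \sqrt{H + 36} = \sqrt{36 + H}$)
$\left(J{\left(2 \right)} + 10\right)^{2} = \left(\sqrt{36 + 2} + 10\right)^{2} = \left(\sqrt{38} + 10\right)^{2} = \left(10 + \sqrt{38}\right)^{2}$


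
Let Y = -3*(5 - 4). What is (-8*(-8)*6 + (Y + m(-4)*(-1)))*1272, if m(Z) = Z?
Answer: 489720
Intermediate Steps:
Y = -3 (Y = -3*1 = -3)
(-8*(-8)*6 + (Y + m(-4)*(-1)))*1272 = (-8*(-8)*6 + (-3 - 4*(-1)))*1272 = (64*6 + (-3 + 4))*1272 = (384 + 1)*1272 = 385*1272 = 489720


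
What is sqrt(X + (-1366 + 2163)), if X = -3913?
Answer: 2*I*sqrt(779) ≈ 55.821*I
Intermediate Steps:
sqrt(X + (-1366 + 2163)) = sqrt(-3913 + (-1366 + 2163)) = sqrt(-3913 + 797) = sqrt(-3116) = 2*I*sqrt(779)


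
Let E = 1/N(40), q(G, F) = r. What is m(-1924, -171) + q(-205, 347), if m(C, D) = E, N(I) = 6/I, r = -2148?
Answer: -6424/3 ≈ -2141.3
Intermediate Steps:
q(G, F) = -2148
E = 20/3 (E = 1/(6/40) = 1/(6*(1/40)) = 1/(3/20) = 20/3 ≈ 6.6667)
m(C, D) = 20/3
m(-1924, -171) + q(-205, 347) = 20/3 - 2148 = -6424/3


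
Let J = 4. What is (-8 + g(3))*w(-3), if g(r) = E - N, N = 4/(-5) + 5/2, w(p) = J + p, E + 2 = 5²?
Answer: 133/10 ≈ 13.300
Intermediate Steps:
E = 23 (E = -2 + 5² = -2 + 25 = 23)
w(p) = 4 + p
N = 17/10 (N = 4*(-⅕) + 5*(½) = -⅘ + 5/2 = 17/10 ≈ 1.7000)
g(r) = 213/10 (g(r) = 23 - 1*17/10 = 23 - 17/10 = 213/10)
(-8 + g(3))*w(-3) = (-8 + 213/10)*(4 - 3) = (133/10)*1 = 133/10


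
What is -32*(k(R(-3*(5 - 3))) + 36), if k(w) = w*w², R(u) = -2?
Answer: -896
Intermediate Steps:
k(w) = w³
-32*(k(R(-3*(5 - 3))) + 36) = -32*((-2)³ + 36) = -32*(-8 + 36) = -32*28 = -896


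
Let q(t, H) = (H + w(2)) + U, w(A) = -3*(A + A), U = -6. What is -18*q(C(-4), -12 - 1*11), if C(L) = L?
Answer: 738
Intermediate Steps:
w(A) = -6*A
q(t, H) = -18 + H (q(t, H) = (H - 6*2) - 6 = (H - 12) - 6 = (-12 + H) - 6 = -18 + H)
-18*q(C(-4), -12 - 1*11) = -18*(-18 + (-12 - 1*11)) = -18*(-18 + (-12 - 11)) = -18*(-18 - 23) = -18*(-41) = 738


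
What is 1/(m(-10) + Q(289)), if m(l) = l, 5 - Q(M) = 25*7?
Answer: -1/180 ≈ -0.0055556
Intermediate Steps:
Q(M) = -170 (Q(M) = 5 - 25*7 = 5 - 1*175 = 5 - 175 = -170)
1/(m(-10) + Q(289)) = 1/(-10 - 170) = 1/(-180) = -1/180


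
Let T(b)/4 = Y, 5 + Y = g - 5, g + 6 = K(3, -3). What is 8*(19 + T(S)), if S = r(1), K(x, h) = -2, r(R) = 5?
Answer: -424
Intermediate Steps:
g = -8 (g = -6 - 2 = -8)
S = 5
Y = -18 (Y = -5 + (-8 - 5) = -5 - 13 = -18)
T(b) = -72 (T(b) = 4*(-18) = -72)
8*(19 + T(S)) = 8*(19 - 72) = 8*(-53) = -424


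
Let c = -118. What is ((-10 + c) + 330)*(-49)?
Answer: -9898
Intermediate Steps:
((-10 + c) + 330)*(-49) = ((-10 - 118) + 330)*(-49) = (-128 + 330)*(-49) = 202*(-49) = -9898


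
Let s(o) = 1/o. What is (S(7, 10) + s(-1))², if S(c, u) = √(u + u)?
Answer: 21 - 4*√5 ≈ 12.056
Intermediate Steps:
S(c, u) = √2*√u (S(c, u) = √(2*u) = √2*√u)
(S(7, 10) + s(-1))² = (√2*√10 + 1/(-1))² = (2*√5 - 1)² = (-1 + 2*√5)²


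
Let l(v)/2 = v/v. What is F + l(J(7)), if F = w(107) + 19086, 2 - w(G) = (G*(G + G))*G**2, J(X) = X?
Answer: -262140112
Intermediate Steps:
l(v) = 2 (l(v) = 2*(v/v) = 2*1 = 2)
w(G) = 2 - 2*G**4 (w(G) = 2 - G*(G + G)*G**2 = 2 - G*(2*G)*G**2 = 2 - 2*G**2*G**2 = 2 - 2*G**4)
F = -262140114 (F = (2 - 2*107**4) + 19086 = (2 - 2*131079601) + 19086 = (2 - 262159202) + 19086 = -262159200 + 19086 = -262140114)
F + l(J(7)) = -262140114 + 2 = -262140112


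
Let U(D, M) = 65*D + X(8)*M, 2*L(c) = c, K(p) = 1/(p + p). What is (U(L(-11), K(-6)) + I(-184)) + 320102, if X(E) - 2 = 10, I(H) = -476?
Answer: 638535/2 ≈ 3.1927e+5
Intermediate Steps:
K(p) = 1/(2*p)
L(c) = c/2
X(E) = 12 (X(E) = 2 + 10 = 12)
U(D, M) = 12*M + 65*D (U(D, M) = 65*D + 12*M = 12*M + 65*D)
(U(L(-11), K(-6)) + I(-184)) + 320102 = ((12*((½)/(-6)) + 65*((½)*(-11))) - 476) + 320102 = ((12*((½)*(-⅙)) + 65*(-11/2)) - 476) + 320102 = ((12*(-1/12) - 715/2) - 476) + 320102 = ((-1 - 715/2) - 476) + 320102 = (-717/2 - 476) + 320102 = -1669/2 + 320102 = 638535/2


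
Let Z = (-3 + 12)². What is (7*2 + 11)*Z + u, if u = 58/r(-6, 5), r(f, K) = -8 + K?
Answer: 6017/3 ≈ 2005.7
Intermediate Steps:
u = -58/3 (u = 58/(-8 + 5) = 58/(-3) = 58*(-⅓) = -58/3 ≈ -19.333)
Z = 81 (Z = 9² = 81)
(7*2 + 11)*Z + u = (7*2 + 11)*81 - 58/3 = (14 + 11)*81 - 58/3 = 25*81 - 58/3 = 2025 - 58/3 = 6017/3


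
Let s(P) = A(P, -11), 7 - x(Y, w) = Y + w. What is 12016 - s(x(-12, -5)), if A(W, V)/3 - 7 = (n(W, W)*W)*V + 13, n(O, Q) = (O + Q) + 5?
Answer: 53932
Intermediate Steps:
n(O, Q) = 5 + O + Q
x(Y, w) = 7 - Y - w (x(Y, w) = 7 - (Y + w) = 7 + (-Y - w) = 7 - Y - w)
A(W, V) = 60 + 3*V*W*(5 + 2*W) (A(W, V) = 21 + 3*(((5 + W + W)*W)*V + 13) = 21 + 3*(((5 + 2*W)*W)*V + 13) = 21 + 3*((W*(5 + 2*W))*V + 13) = 21 + 3*(V*W*(5 + 2*W) + 13) = 21 + 3*(13 + V*W*(5 + 2*W)) = 21 + (39 + 3*V*W*(5 + 2*W)) = 60 + 3*V*W*(5 + 2*W))
s(P) = 60 - 33*P*(5 + 2*P) (s(P) = 60 + 3*(-11)*P*(5 + 2*P) = 60 - 33*P*(5 + 2*P))
12016 - s(x(-12, -5)) = 12016 - (60 - 165*(7 - 1*(-12) - 1*(-5)) - 66*(7 - 1*(-12) - 1*(-5))²) = 12016 - (60 - 165*(7 + 12 + 5) - 66*(7 + 12 + 5)²) = 12016 - (60 - 165*24 - 66*24²) = 12016 - (60 - 3960 - 66*576) = 12016 - (60 - 3960 - 38016) = 12016 - 1*(-41916) = 12016 + 41916 = 53932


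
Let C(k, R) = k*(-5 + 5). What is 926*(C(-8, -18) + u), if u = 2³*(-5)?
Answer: -37040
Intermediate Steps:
C(k, R) = 0 (C(k, R) = k*0 = 0)
u = -40 (u = 8*(-5) = -40)
926*(C(-8, -18) + u) = 926*(0 - 40) = 926*(-40) = -37040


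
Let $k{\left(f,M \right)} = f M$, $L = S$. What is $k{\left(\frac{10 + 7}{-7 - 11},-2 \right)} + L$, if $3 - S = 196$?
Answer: $- \frac{1720}{9} \approx -191.11$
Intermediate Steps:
$S = -193$ ($S = 3 - 196 = -193$)
$L = -193$
$k{\left(f,M \right)} = M f$
$k{\left(\frac{10 + 7}{-7 - 11},-2 \right)} + L = - 2 \frac{10 + 7}{-7 - 11} - 193 = - 2 \frac{17}{-18} - 193 = - 2 \cdot 17 \left(- \frac{1}{18}\right) - 193 = \left(-2\right) \left(- \frac{17}{18}\right) - 193 = \frac{17}{9} - 193 = - \frac{1720}{9}$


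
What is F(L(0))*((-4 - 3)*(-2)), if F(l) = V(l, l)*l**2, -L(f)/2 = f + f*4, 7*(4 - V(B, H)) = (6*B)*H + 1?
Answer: 0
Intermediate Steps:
V(B, H) = 27/7 - 6*B*H/7 (V(B, H) = 4 - ((6*B)*H + 1)/7 = 4 - (6*B*H + 1)/7 = 4 - (1 + 6*B*H)/7 = 4 + (-1/7 - 6*B*H/7) = 27/7 - 6*B*H/7)
L(f) = -10*f (L(f) = -2*(f + f*4) = -2*(f + 4*f) = -10*f)
F(l) = l**2*(27/7 - 6*l**2/7) (F(l) = (27/7 - 6*l*l/7)*l**2 = (27/7 - 6*l**2/7)*l**2 = l**2*(27/7 - 6*l**2/7))
F(L(0))*((-4 - 3)*(-2)) = (3*(-10*0)**2*(9 - 2*(-10*0)**2)/7)*((-4 - 3)*(-2)) = ((3/7)*0**2*(9 - 2*0**2))*(-7*(-2)) = ((3/7)*0*(9 - 2*0))*14 = ((3/7)*0*(9 + 0))*14 = ((3/7)*0*9)*14 = 0*14 = 0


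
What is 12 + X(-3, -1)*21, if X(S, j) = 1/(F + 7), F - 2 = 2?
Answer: 153/11 ≈ 13.909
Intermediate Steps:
F = 4 (F = 2 + 2 = 4)
X(S, j) = 1/11 (X(S, j) = 1/(4 + 7) = 1/11)
12 + X(-3, -1)*21 = 12 + (1/11)*21 = 12 + 21/11 = 153/11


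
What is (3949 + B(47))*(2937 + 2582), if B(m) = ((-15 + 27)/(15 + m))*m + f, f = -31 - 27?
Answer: 667263657/31 ≈ 2.1525e+7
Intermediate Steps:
f = -58
B(m) = -58 + 12*m/(15 + m) (B(m) = ((-15 + 27)/(15 + m))*m - 58 = (12/(15 + m))*m - 58 = 12*m/(15 + m) - 58 = -58 + 12*m/(15 + m))
(3949 + B(47))*(2937 + 2582) = (3949 + 2*(-435 - 23*47)/(15 + 47))*(2937 + 2582) = (3949 + 2*(-435 - 1081)/62)*5519 = (3949 + 2*(1/62)*(-1516))*5519 = (3949 - 1516/31)*5519 = (120903/31)*5519 = 667263657/31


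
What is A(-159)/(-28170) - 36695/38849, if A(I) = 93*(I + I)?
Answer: 6401232/60798685 ≈ 0.10529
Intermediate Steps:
A(I) = 186*I (A(I) = 93*(2*I) = 186*I)
A(-159)/(-28170) - 36695/38849 = (186*(-159))/(-28170) - 36695/38849 = -29574*(-1/28170) - 36695*1/38849 = 1643/1565 - 36695/38849 = 6401232/60798685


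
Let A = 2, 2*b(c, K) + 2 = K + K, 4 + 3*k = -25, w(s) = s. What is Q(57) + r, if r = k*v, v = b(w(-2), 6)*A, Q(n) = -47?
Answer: -431/3 ≈ -143.67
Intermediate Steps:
k = -29/3 (k = -4/3 + (⅓)*(-25) = -4/3 - 25/3 = -29/3 ≈ -9.6667)
b(c, K) = -1 + K (b(c, K) = -1 + (K + K)/2 = -1 + (2*K)/2 = -1 + K)
v = 10 (v = (-1 + 6)*2 = 5*2 = 10)
r = -290/3 (r = -29/3*10 = -290/3 ≈ -96.667)
Q(57) + r = -47 - 290/3 = -431/3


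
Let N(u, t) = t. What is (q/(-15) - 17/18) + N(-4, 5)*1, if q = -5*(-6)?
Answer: 37/18 ≈ 2.0556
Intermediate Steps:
q = 30
(q/(-15) - 17/18) + N(-4, 5)*1 = (30/(-15) - 17/18) + 5*1 = (30*(-1/15) - 17*1/18) + 5 = (-2 - 17/18) + 5 = -53/18 + 5 = 37/18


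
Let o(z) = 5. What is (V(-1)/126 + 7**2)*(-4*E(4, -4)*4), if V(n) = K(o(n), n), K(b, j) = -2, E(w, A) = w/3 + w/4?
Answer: -49376/27 ≈ -1828.7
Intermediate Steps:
E(w, A) = 7*w/12 (E(w, A) = w*(1/3) + w*(1/4) = w/3 + w/4 = 7*w/12)
V(n) = -2
(V(-1)/126 + 7**2)*(-4*E(4, -4)*4) = (-2/126 + 7**2)*(-7*4/3*4) = (-2*1/126 + 49)*(-4*7/3*4) = (-1/63 + 49)*(-28/3*4) = (3086/63)*(-112/3) = -49376/27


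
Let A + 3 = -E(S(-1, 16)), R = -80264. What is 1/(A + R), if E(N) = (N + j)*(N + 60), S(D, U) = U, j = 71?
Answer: -1/86879 ≈ -1.1510e-5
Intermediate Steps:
E(N) = (60 + N)*(71 + N) (E(N) = (N + 71)*(N + 60) = (71 + N)*(60 + N) = (60 + N)*(71 + N))
A = -6615 (A = -3 - (4260 + 16**2 + 131*16) = -3 - (4260 + 256 + 2096) = -3 - 1*6612 = -3 - 6612 = -6615)
1/(A + R) = 1/(-6615 - 80264) = 1/(-86879) = -1/86879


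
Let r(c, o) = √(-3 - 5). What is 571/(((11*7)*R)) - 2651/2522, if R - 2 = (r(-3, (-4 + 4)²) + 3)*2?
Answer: (-408254*√2 + 96477*I)/(388388*(√2 - 2*I)) ≈ -0.43318 - 0.43697*I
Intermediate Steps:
r(c, o) = 2*I*√2 (r(c, o) = √(-8) = 2*I*√2)
R = 8 + 4*I*√2 (R = 2 + (2*I*√2 + 3)*2 = 2 + (3 + 2*I*√2)*2 = 2 + (6 + 4*I*√2) = 8 + 4*I*√2 ≈ 8.0 + 5.6569*I)
571/(((11*7)*R)) - 2651/2522 = 571/(((11*7)*(8 + 4*I*√2))) - 2651/2522 = 571/((77*(8 + 4*I*√2))) - 2651*1/2522 = 571/(616 + 308*I*√2) - 2651/2522 = -2651/2522 + 571/(616 + 308*I*√2)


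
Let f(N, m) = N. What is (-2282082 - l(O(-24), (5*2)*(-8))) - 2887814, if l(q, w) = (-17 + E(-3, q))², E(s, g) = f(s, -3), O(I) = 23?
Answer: -5170296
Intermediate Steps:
E(s, g) = s
l(q, w) = 400 (l(q, w) = (-17 - 3)² = (-20)² = 400)
(-2282082 - l(O(-24), (5*2)*(-8))) - 2887814 = (-2282082 - 1*400) - 2887814 = (-2282082 - 400) - 2887814 = -2282482 - 2887814 = -5170296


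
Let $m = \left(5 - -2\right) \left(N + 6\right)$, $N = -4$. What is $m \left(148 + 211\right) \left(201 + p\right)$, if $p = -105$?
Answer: $482496$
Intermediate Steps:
$m = 14$ ($m = \left(5 - -2\right) \left(-4 + 6\right) = \left(5 + 2\right) 2 = 7 \cdot 2 = 14$)
$m \left(148 + 211\right) \left(201 + p\right) = 14 \left(148 + 211\right) \left(201 - 105\right) = 14 \cdot 359 \cdot 96 = 14 \cdot 34464 = 482496$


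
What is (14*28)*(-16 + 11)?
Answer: -1960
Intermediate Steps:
(14*28)*(-16 + 11) = 392*(-5) = -1960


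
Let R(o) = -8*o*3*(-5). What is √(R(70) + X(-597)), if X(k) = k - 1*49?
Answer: √7754 ≈ 88.057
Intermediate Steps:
X(k) = -49 + k (X(k) = k - 49 = -49 + k)
R(o) = 120*o (R(o) = -8*3*o*(-5) = -(-120)*o = 120*o)
√(R(70) + X(-597)) = √(120*70 + (-49 - 597)) = √(8400 - 646) = √7754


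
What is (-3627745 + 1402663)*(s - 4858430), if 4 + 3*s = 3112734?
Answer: 8501711976640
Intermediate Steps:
s = 3112730/3 (s = -4/3 + (⅓)*3112734 = -4/3 + 1037578 = 3112730/3 ≈ 1.0376e+6)
(-3627745 + 1402663)*(s - 4858430) = (-3627745 + 1402663)*(3112730/3 - 4858430) = -2225082*(-11462560/3) = 8501711976640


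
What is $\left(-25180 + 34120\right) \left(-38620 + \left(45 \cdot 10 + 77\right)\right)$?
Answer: $-340551420$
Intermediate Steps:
$\left(-25180 + 34120\right) \left(-38620 + \left(45 \cdot 10 + 77\right)\right) = 8940 \left(-38620 + \left(450 + 77\right)\right) = 8940 \left(-38620 + 527\right) = 8940 \left(-38093\right) = -340551420$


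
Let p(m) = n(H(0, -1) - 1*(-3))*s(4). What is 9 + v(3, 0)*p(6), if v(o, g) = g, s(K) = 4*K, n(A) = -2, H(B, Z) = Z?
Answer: 9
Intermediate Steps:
p(m) = -32 (p(m) = -8*4 = -2*16 = -32)
9 + v(3, 0)*p(6) = 9 + 0*(-32) = 9 + 0 = 9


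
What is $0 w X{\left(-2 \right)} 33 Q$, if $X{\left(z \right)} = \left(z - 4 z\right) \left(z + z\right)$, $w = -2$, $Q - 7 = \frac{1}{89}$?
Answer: $0$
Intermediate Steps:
$Q = \frac{624}{89}$ ($Q = 7 + \frac{1}{89} = \frac{624}{89} \approx 7.0112$)
$X{\left(z \right)} = - 6 z^{2}$ ($X{\left(z \right)} = - 3 z 2 z = - 6 z^{2}$)
$0 w X{\left(-2 \right)} 33 Q = 0 \left(-2\right) \left(- 6 \left(-2\right)^{2}\right) 33 \cdot \frac{624}{89} = 0 \left(\left(-6\right) 4\right) 33 \cdot \frac{624}{89} = 0 \left(-24\right) 33 \cdot \frac{624}{89} = 0 \cdot 33 \cdot \frac{624}{89} = 0 \cdot \frac{624}{89} = 0$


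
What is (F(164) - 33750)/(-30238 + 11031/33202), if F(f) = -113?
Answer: 1124319326/1003951045 ≈ 1.1199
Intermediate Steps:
(F(164) - 33750)/(-30238 + 11031/33202) = (-113 - 33750)/(-30238 + 11031/33202) = -33863/(-30238 + 11031*(1/33202)) = -33863/(-30238 + 11031/33202) = -33863/(-1003951045/33202) = -33863*(-33202/1003951045) = 1124319326/1003951045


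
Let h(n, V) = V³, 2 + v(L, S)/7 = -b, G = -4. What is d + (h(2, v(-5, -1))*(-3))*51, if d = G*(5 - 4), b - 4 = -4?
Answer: 419828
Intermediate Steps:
b = 0 (b = 4 - 4 = 0)
v(L, S) = -14 (v(L, S) = -14 + 7*(-1*0) = -14 + 7*0 = -14 + 0 = -14)
d = -4 (d = -4*(5 - 4) = -4*1 = -4)
d + (h(2, v(-5, -1))*(-3))*51 = -4 + ((-14)³*(-3))*51 = -4 - 2744*(-3)*51 = -4 + 8232*51 = -4 + 419832 = 419828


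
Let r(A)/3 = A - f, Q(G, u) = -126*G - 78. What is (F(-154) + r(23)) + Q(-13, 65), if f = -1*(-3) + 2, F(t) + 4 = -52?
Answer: 1558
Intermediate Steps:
Q(G, u) = -78 - 126*G
F(t) = -56 (F(t) = -4 - 52 = -56)
f = 5 (f = 3 + 2 = 5)
r(A) = -15 + 3*A (r(A) = 3*(A - 1*5) = 3*(A - 5) = 3*(-5 + A) = -15 + 3*A)
(F(-154) + r(23)) + Q(-13, 65) = (-56 + (-15 + 3*23)) + (-78 - 126*(-13)) = (-56 + (-15 + 69)) + (-78 + 1638) = (-56 + 54) + 1560 = -2 + 1560 = 1558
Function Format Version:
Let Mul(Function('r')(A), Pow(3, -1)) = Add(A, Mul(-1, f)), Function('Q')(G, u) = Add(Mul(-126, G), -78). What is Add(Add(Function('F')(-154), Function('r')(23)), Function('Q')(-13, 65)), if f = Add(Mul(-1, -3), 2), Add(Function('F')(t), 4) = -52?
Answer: 1558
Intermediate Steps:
Function('Q')(G, u) = Add(-78, Mul(-126, G))
Function('F')(t) = -56 (Function('F')(t) = Add(-4, -52) = -56)
f = 5 (f = Add(3, 2) = 5)
Function('r')(A) = Add(-15, Mul(3, A)) (Function('r')(A) = Mul(3, Add(A, Mul(-1, 5))) = Mul(3, Add(A, -5)) = Mul(3, Add(-5, A)) = Add(-15, Mul(3, A)))
Add(Add(Function('F')(-154), Function('r')(23)), Function('Q')(-13, 65)) = Add(Add(-56, Add(-15, Mul(3, 23))), Add(-78, Mul(-126, -13))) = Add(Add(-56, Add(-15, 69)), Add(-78, 1638)) = Add(Add(-56, 54), 1560) = Add(-2, 1560) = 1558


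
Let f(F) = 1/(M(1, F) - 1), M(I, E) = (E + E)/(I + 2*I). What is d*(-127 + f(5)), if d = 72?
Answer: -63792/7 ≈ -9113.1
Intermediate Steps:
M(I, E) = 2*E/(3*I) (M(I, E) = (2*E)/((3*I)) = (2*E)*(1/(3*I)) = 2*E/(3*I))
f(F) = 1/(-1 + 2*F/3) (f(F) = 1/((2/3)*F/1 - 1) = 1/((2/3)*F*1 - 1) = 1/(2*F/3 - 1) = 1/(-1 + 2*F/3))
d*(-127 + f(5)) = 72*(-127 + 3/(-3 + 2*5)) = 72*(-127 + 3/(-3 + 10)) = 72*(-127 + 3/7) = 72*(-886/7) = -63792/7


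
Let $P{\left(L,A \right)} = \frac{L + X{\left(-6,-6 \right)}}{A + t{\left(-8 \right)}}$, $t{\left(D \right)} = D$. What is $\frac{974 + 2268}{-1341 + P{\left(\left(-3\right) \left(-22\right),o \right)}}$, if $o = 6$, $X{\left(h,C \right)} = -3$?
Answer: $- \frac{6484}{2745} \approx -2.3621$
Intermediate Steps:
$P{\left(L,A \right)} = \frac{-3 + L}{-8 + A}$ ($P{\left(L,A \right)} = \frac{L - 3}{A - 8} = \frac{-3 + L}{-8 + A}$)
$\frac{974 + 2268}{-1341 + P{\left(\left(-3\right) \left(-22\right),o \right)}} = \frac{974 + 2268}{-1341 + \frac{-3 - -66}{-8 + 6}} = \frac{3242}{-1341 + \frac{-3 + 66}{-2}} = \frac{3242}{-1341 - \frac{63}{2}} = \frac{3242}{- \frac{2745}{2}} = 3242 \left(- \frac{2}{2745}\right) = - \frac{6484}{2745}$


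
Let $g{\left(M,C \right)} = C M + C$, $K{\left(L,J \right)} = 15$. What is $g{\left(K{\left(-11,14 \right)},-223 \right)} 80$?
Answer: $-285440$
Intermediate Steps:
$g{\left(M,C \right)} = C + C M$
$g{\left(K{\left(-11,14 \right)},-223 \right)} 80 = - 223 \left(1 + 15\right) 80 = \left(-223\right) 16 \cdot 80 = \left(-3568\right) 80 = -285440$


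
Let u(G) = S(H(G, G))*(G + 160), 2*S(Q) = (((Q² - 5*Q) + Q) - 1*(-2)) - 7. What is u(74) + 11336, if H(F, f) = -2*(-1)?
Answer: 10283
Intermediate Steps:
H(F, f) = 2
S(Q) = -5/2 + Q²/2 - 2*Q (S(Q) = ((((Q² - 5*Q) + Q) - 1*(-2)) - 7)/2 = (((Q² - 4*Q) + 2) - 7)/2 = ((2 + Q² - 4*Q) - 7)/2 = (-5 + Q² - 4*Q)/2 = -5/2 + Q²/2 - 2*Q)
u(G) = -720 - 9*G/2 (u(G) = (-5/2 + (½)*2² - 2*2)*(G + 160) = (-5/2 + (½)*4 - 4)*(160 + G) = (-5/2 + 2 - 4)*(160 + G) = -9*(160 + G)/2 = -720 - 9*G/2)
u(74) + 11336 = (-720 - 9/2*74) + 11336 = (-720 - 333) + 11336 = -1053 + 11336 = 10283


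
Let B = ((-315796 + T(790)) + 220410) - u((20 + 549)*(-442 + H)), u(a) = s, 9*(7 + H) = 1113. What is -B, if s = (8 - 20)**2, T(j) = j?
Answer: 94740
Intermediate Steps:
H = 350/3 (H = -7 + (1/9)*1113 = -7 + 371/3 = 350/3 ≈ 116.67)
s = 144 (s = (-12)**2 = 144)
u(a) = 144
B = -94740 (B = ((-315796 + 790) + 220410) - 1*144 = (-315006 + 220410) - 144 = -94596 - 144 = -94740)
-B = -1*(-94740) = 94740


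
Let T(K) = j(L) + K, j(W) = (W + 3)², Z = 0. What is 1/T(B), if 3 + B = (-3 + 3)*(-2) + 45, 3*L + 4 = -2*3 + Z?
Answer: 9/379 ≈ 0.023747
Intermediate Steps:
L = -10/3 (L = -4/3 + (-2*3 + 0)/3 = -4/3 + (-6 + 0)/3 = -4/3 + (⅓)*(-6) = -4/3 - 2 = -10/3 ≈ -3.3333)
B = 42 (B = -3 + ((-3 + 3)*(-2) + 45) = -3 + (0*(-2) + 45) = -3 + (0 + 45) = -3 + 45 = 42)
j(W) = (3 + W)²
T(K) = ⅑ + K (T(K) = (3 - 10/3)² + K = (-⅓)² + K = ⅑ + K)
1/T(B) = 1/(⅑ + 42) = 1/(379/9) = 9/379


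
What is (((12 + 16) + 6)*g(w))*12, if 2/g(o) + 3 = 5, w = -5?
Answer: 408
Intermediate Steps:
g(o) = 1 (g(o) = 2/(-3 + 5) = 2/2 = 2*(½) = 1)
(((12 + 16) + 6)*g(w))*12 = (((12 + 16) + 6)*1)*12 = ((28 + 6)*1)*12 = (34*1)*12 = 34*12 = 408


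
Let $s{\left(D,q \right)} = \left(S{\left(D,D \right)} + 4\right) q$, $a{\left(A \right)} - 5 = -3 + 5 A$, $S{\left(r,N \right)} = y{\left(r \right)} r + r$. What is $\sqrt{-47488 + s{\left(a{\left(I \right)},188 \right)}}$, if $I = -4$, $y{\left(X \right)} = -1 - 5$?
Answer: $2 i \sqrt{7454} \approx 172.67 i$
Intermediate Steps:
$y{\left(X \right)} = -6$ ($y{\left(X \right)} = -1 - 5 = -6$)
$S{\left(r,N \right)} = - 5 r$ ($S{\left(r,N \right)} = - 6 r + r = - 5 r$)
$a{\left(A \right)} = 2 + 5 A$ ($a{\left(A \right)} = 5 + \left(-3 + 5 A\right) = 2 + 5 A$)
$s{\left(D,q \right)} = q \left(4 - 5 D\right)$ ($s{\left(D,q \right)} = \left(- 5 D + 4\right) q = \left(4 - 5 D\right) q = q \left(4 - 5 D\right)$)
$\sqrt{-47488 + s{\left(a{\left(I \right)},188 \right)}} = \sqrt{-47488 + 188 \left(4 - 5 \left(2 + 5 \left(-4\right)\right)\right)} = \sqrt{-47488 + 188 \left(4 - 5 \left(2 - 20\right)\right)} = \sqrt{-47488 + 188 \left(4 - -90\right)} = \sqrt{-47488 + 188 \left(4 + 90\right)} = \sqrt{-47488 + 188 \cdot 94} = \sqrt{-47488 + 17672} = \sqrt{-29816} = 2 i \sqrt{7454}$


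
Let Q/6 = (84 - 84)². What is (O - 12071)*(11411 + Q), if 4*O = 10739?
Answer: -428425995/4 ≈ -1.0711e+8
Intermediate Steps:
Q = 0 (Q = 6*(84 - 84)² = 6*0² = 6*0 = 0)
O = 10739/4 (O = (¼)*10739 = 10739/4 ≈ 2684.8)
(O - 12071)*(11411 + Q) = (10739/4 - 12071)*(11411 + 0) = -37545/4*11411 = -428425995/4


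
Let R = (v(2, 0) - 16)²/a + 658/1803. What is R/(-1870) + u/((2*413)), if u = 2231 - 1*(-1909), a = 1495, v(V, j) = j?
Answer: 5216677993343/1040875010175 ≈ 5.0118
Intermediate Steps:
u = 4140 (u = 2231 + 1909 = 4140)
R = 1445278/2695485 (R = (0 - 16)²/1495 + 658/1803 = (-16)²*(1/1495) + 658*(1/1803) = 256*(1/1495) + 658/1803 = 256/1495 + 658/1803 = 1445278/2695485 ≈ 0.53618)
R/(-1870) + u/((2*413)) = (1445278/2695485)/(-1870) + 4140/((2*413)) = (1445278/2695485)*(-1/1870) + 4140/826 = -722639/2520278475 + 4140*(1/826) = -722639/2520278475 + 2070/413 = 5216677993343/1040875010175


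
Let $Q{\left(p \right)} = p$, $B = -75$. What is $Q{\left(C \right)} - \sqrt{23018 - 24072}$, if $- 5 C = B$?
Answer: $15 - i \sqrt{1054} \approx 15.0 - 32.465 i$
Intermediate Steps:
$C = 15$ ($C = \left(- \frac{1}{5}\right) \left(-75\right) = 15$)
$Q{\left(C \right)} - \sqrt{23018 - 24072} = 15 - \sqrt{23018 - 24072} = 15 - \sqrt{-1054} = 15 - i \sqrt{1054}$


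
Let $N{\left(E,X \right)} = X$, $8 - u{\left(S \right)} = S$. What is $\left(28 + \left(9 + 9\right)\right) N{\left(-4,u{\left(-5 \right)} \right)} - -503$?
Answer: $1101$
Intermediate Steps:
$u{\left(S \right)} = 8 - S$
$\left(28 + \left(9 + 9\right)\right) N{\left(-4,u{\left(-5 \right)} \right)} - -503 = \left(28 + \left(9 + 9\right)\right) \left(8 - -5\right) - -503 = \left(28 + 18\right) \left(8 + 5\right) + 503 = 46 \cdot 13 + 503 = 598 + 503 = 1101$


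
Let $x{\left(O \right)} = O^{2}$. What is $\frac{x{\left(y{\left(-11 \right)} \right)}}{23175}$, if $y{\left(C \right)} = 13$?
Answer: $\frac{169}{23175} \approx 0.0072923$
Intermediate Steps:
$\frac{x{\left(y{\left(-11 \right)} \right)}}{23175} = \frac{13^{2}}{23175} = 169 \cdot \frac{1}{23175} = \frac{169}{23175}$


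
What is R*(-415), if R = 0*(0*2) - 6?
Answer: 2490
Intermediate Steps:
R = -6 (R = 0*0 - 6 = 0 - 6 = -6)
R*(-415) = -6*(-415) = 2490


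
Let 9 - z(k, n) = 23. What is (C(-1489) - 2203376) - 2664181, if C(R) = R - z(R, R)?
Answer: -4869032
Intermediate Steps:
z(k, n) = -14 (z(k, n) = 9 - 1*23 = 9 - 23 = -14)
C(R) = 14 + R (C(R) = R - 1*(-14) = R + 14 = 14 + R)
(C(-1489) - 2203376) - 2664181 = ((14 - 1489) - 2203376) - 2664181 = (-1475 - 2203376) - 2664181 = -2204851 - 2664181 = -4869032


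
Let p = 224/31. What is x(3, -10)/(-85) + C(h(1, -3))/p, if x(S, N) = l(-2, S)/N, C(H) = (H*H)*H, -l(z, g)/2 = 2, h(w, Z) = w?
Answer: 12727/95200 ≈ 0.13369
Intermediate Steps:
l(z, g) = -4 (l(z, g) = -2*2 = -4)
C(H) = H**3 (C(H) = H**2*H = H**3)
p = 224/31 (p = 224*(1/31) = 224/31 ≈ 7.2258)
x(S, N) = -4/N
x(3, -10)/(-85) + C(h(1, -3))/p = -4/(-10)/(-85) + 1**3/(224/31) = -4*(-1/10)*(-1/85) + 1*(31/224) = (2/5)*(-1/85) + 31/224 = -2/425 + 31/224 = 12727/95200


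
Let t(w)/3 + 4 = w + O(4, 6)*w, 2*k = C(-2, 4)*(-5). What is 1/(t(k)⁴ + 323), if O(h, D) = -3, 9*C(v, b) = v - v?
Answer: 1/21059 ≈ 4.7486e-5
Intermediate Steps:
C(v, b) = 0 (C(v, b) = (v - v)/9 = (⅑)*0 = 0)
k = 0 (k = (0*(-5))/2 = (½)*0 = 0)
t(w) = -12 - 6*w (t(w) = -12 + 3*(w - 3*w) = -12 + 3*(-2*w) = -12 - 6*w)
1/(t(k)⁴ + 323) = 1/((-12 - 6*0)⁴ + 323) = 1/((-12 + 0)⁴ + 323) = 1/((-12)⁴ + 323) = 1/(20736 + 323) = 1/21059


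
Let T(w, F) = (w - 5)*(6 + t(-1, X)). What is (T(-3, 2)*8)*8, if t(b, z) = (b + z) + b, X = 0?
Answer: -2048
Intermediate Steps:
t(b, z) = z + 2*b
T(w, F) = -20 + 4*w (T(w, F) = (w - 5)*(6 + (0 + 2*(-1))) = (-5 + w)*(6 + (0 - 2)) = (-5 + w)*(6 - 2) = (-5 + w)*4 = -20 + 4*w)
(T(-3, 2)*8)*8 = ((-20 + 4*(-3))*8)*8 = ((-20 - 12)*8)*8 = -32*8*8 = -256*8 = -2048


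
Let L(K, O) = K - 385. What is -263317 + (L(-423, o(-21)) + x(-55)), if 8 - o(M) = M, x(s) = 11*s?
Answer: -264730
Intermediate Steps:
o(M) = 8 - M
L(K, O) = -385 + K
-263317 + (L(-423, o(-21)) + x(-55)) = -263317 + ((-385 - 423) + 11*(-55)) = -263317 + (-808 - 605) = -263317 - 1413 = -264730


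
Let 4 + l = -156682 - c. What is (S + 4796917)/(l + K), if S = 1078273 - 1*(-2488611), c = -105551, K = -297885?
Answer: -8363801/349020 ≈ -23.964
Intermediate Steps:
l = -51135 (l = -4 + (-156682 - 1*(-105551)) = -4 + (-156682 + 105551) = -4 - 51131 = -51135)
S = 3566884 (S = 1078273 + 2488611 = 3566884)
(S + 4796917)/(l + K) = (3566884 + 4796917)/(-51135 - 297885) = 8363801/(-349020) = 8363801*(-1/349020) = -8363801/349020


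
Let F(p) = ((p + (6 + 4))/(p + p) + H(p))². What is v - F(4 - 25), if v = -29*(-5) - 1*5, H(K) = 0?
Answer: 246839/1764 ≈ 139.93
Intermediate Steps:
F(p) = (10 + p)²/(4*p²) (F(p) = ((p + (6 + 4))/(p + p) + 0)² = ((p + 10)/((2*p)) + 0)² = ((10 + p)*(1/(2*p)) + 0)² = ((10 + p)/(2*p) + 0)² = ((10 + p)/(2*p))² = (10 + p)²/(4*p²))
v = 140 (v = 145 - 5 = 140)
v - F(4 - 25) = 140 - (10 + (4 - 25))²/(4*(4 - 25)²) = 140 - (10 - 21)²/(4*(-21)²) = 140 - (-11)²/(4*441) = 140 - 121/(4*441) = 140 - 1*121/1764 = 140 - 121/1764 = 246839/1764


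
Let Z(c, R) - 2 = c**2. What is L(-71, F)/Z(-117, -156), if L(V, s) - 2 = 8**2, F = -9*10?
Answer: 66/13691 ≈ 0.0048207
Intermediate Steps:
Z(c, R) = 2 + c**2
F = -90
L(V, s) = 66 (L(V, s) = 2 + 8**2 = 2 + 64 = 66)
L(-71, F)/Z(-117, -156) = 66/(2 + (-117)**2) = 66/(2 + 13689) = 66/13691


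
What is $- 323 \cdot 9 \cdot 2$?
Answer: $-5814$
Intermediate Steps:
$- 323 \cdot 9 \cdot 2 = \left(-323\right) 18 = -5814$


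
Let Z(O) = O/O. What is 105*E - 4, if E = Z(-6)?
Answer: 101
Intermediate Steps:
Z(O) = 1
E = 1
105*E - 4 = 105*1 - 4 = 105 - 4 = 101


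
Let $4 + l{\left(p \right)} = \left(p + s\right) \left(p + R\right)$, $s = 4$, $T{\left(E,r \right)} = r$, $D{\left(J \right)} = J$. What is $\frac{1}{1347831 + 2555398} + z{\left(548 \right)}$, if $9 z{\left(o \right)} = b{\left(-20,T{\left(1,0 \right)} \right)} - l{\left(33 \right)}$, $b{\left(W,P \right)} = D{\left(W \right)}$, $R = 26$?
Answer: $- \frac{2861066854}{11709687} \approx -244.33$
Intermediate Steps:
$b{\left(W,P \right)} = W$
$l{\left(p \right)} = -4 + \left(4 + p\right) \left(26 + p\right)$ ($l{\left(p \right)} = -4 + \left(p + 4\right) \left(p + 26\right) = -4 + \left(4 + p\right) \left(26 + p\right)$)
$z{\left(o \right)} = - \frac{733}{3}$ ($z{\left(o \right)} = \frac{-20 - \left(100 + 33^{2} + 30 \cdot 33\right)}{9} = \frac{-20 - \left(100 + 1089 + 990\right)}{9} = \frac{-20 - 2179}{9} = \frac{1}{9} \left(-2199\right) = - \frac{733}{3}$)
$\frac{1}{1347831 + 2555398} + z{\left(548 \right)} = \frac{1}{1347831 + 2555398} - \frac{733}{3} = \frac{1}{3903229} - \frac{733}{3} = - \frac{2861066854}{11709687}$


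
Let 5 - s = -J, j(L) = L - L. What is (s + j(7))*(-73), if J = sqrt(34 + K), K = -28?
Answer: -365 - 73*sqrt(6) ≈ -543.81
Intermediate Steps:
J = sqrt(6) (J = sqrt(34 - 28) = sqrt(6) ≈ 2.4495)
j(L) = 0
s = 5 + sqrt(6) (s = 5 - (-1)*sqrt(6) = 5 + sqrt(6) ≈ 7.4495)
(s + j(7))*(-73) = ((5 + sqrt(6)) + 0)*(-73) = (5 + sqrt(6))*(-73) = -365 - 73*sqrt(6)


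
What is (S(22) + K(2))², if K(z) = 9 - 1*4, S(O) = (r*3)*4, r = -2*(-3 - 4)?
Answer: 29929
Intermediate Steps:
r = 14 (r = -2*(-7) = 14)
S(O) = 168 (S(O) = (14*3)*4 = 42*4 = 168)
K(z) = 5 (K(z) = 9 - 4 = 5)
(S(22) + K(2))² = (168 + 5)² = 173² = 29929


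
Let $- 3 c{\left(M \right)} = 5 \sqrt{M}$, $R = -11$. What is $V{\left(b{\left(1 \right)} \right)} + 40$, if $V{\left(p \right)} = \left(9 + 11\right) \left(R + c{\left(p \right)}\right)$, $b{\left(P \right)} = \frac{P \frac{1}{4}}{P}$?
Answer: $- \frac{590}{3} \approx -196.67$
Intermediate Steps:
$c{\left(M \right)} = - \frac{5 \sqrt{M}}{3}$
$b{\left(P \right)} = \frac{1}{4}$ ($b{\left(P \right)} = \frac{P \frac{1}{4}}{P} = \frac{\frac{1}{4} P}{P} = \frac{1}{4}$)
$V{\left(p \right)} = -220 - \frac{100 \sqrt{p}}{3}$ ($V{\left(p \right)} = \left(9 + 11\right) \left(-11 - \frac{5 \sqrt{p}}{3}\right) = 20 \left(-11 - \frac{5 \sqrt{p}}{3}\right) = -220 - \frac{100 \sqrt{p}}{3}$)
$V{\left(b{\left(1 \right)} \right)} + 40 = \left(-220 - \frac{100}{3 \cdot 2}\right) + 40 = \left(-220 - \frac{50}{3}\right) + 40 = - \frac{710}{3} + 40 = - \frac{590}{3}$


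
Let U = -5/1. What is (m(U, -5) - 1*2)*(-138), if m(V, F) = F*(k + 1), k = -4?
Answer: -1794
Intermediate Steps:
U = -5 (U = -5*1 = -5)
m(V, F) = -3*F (m(V, F) = F*(-4 + 1) = F*(-3) = -3*F)
(m(U, -5) - 1*2)*(-138) = (-3*(-5) - 1*2)*(-138) = (15 - 2)*(-138) = 13*(-138) = -1794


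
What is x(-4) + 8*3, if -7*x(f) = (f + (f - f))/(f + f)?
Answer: 335/14 ≈ 23.929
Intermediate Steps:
x(f) = -1/14 (x(f) = -(f + (f - f))/(7*(f + f)) = -(f + 0)/(7*(2*f)) = -f*1/(2*f)/7 = -⅐*½ = -1/14)
x(-4) + 8*3 = -1/14 + 8*3 = -1/14 + 24 = 335/14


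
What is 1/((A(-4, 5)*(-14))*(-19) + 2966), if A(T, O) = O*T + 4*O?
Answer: 1/2966 ≈ 0.00033715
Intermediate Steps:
A(T, O) = 4*O + O*T
1/((A(-4, 5)*(-14))*(-19) + 2966) = 1/(((5*(4 - 4))*(-14))*(-19) + 2966) = 1/(((5*0)*(-14))*(-19) + 2966) = 1/((0*(-14))*(-19) + 2966) = 1/(0*(-19) + 2966) = 1/(0 + 2966) = 1/2966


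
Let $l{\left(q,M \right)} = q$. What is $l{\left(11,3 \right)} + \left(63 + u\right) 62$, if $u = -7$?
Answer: $3483$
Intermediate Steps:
$l{\left(11,3 \right)} + \left(63 + u\right) 62 = 11 + \left(63 - 7\right) 62 = 11 + 56 \cdot 62 = 11 + 3472 = 3483$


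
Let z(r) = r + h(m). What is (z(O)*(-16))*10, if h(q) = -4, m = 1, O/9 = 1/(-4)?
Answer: 1000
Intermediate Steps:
O = -9/4 (O = 9/(-4) = 9*(-¼) = -9/4 ≈ -2.2500)
z(r) = -4 + r (z(r) = r - 4 = -4 + r)
(z(O)*(-16))*10 = ((-4 - 9/4)*(-16))*10 = -25/4*(-16)*10 = 100*10 = 1000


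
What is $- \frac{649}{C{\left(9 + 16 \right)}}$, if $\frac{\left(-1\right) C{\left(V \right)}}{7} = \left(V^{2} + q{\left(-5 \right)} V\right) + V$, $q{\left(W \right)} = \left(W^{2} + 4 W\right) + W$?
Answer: $\frac{649}{4550} \approx 0.14264$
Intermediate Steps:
$q{\left(W \right)} = W^{2} + 5 W$
$C{\left(V \right)} = - 7 V - 7 V^{2}$ ($C{\left(V \right)} = - 7 \left(\left(V^{2} + - 5 \left(5 - 5\right) V\right) + V\right) = - 7 \left(\left(V^{2} + \left(-5\right) 0 V\right) + V\right) = - 7 \left(\left(V^{2} + 0 V\right) + V\right) = - 7 \left(\left(V^{2} + 0\right) + V\right) = - 7 \left(V^{2} + V\right) = - 7 \left(V + V^{2}\right) = - 7 V - 7 V^{2}$)
$- \frac{649}{C{\left(9 + 16 \right)}} = - \frac{649}{\left(-7\right) \left(9 + 16\right) \left(1 + \left(9 + 16\right)\right)} = - \frac{649}{\left(-7\right) 25 \left(1 + 25\right)} = - \frac{649}{\left(-7\right) 25 \cdot 26} = - \frac{649}{-4550} = \left(-649\right) \left(- \frac{1}{4550}\right) = \frac{649}{4550}$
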